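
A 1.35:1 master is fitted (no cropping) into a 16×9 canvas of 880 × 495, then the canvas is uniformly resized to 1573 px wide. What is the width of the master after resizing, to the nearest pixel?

1194 px

At 880×495 the master is height-limited, so width = 495 × 1.350 ≈ 668.25 px.
Scaling 880 → 1573 is ×1.7875, so the width becomes 668.25 × 1.7875 ≈ 1194.50 px.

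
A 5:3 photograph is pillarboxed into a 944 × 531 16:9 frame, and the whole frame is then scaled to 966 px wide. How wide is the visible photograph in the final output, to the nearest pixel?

At 944×531 the photograph is height-limited, so width = 531 × 5/3 ≈ 885.00 px.
The frame scales by 966/944 = 1.0233; 885.00 × 1.0233 ≈ 905.62 px.

906 px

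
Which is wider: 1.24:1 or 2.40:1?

1.24 and 2.4; 2.4 > 1.24.

2.40:1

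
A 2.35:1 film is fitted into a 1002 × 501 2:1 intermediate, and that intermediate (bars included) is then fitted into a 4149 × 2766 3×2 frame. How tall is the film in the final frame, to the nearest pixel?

2.35:1 in 1002×501: fills the width, so the film is 1002.00 × 426.38.
The 2:1 canvas is width-limited in 4149×2766, giving 4149.00 × 2074.50; scale factor 4.1407.
Applying the same ×4.1407: 426.38 → 1765.53.

1766 px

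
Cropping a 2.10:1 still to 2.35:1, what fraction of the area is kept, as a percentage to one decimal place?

The width stays; only height is cut (since 2.35:1 is wider than 2.10:1).
Fraction kept = (2.100)/(2.350) ≈ 89.36%.

89.4%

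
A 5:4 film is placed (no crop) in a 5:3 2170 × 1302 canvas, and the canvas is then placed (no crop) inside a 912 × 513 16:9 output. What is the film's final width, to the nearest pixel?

641 px

First fit — 5:4 into 2170×1302 spans the height: 1627.50 × 1302.00.
The 5:3 canvas is height-limited in 912×513, giving 855.00 × 513.00; scale factor 0.3940.
Applying the same ×0.3940: 1627.50 → 641.25.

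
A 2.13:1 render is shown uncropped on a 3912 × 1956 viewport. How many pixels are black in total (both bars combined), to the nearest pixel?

Since 2.130 > 2.000, the render is width-limited.
The render is 3912 / 2.130 ≈ 1836.6197 px tall.
Black = 1956 − 1836.6197 = 119.3803 px.
Across the 3912-px span: 119.3803 × 3912 ≈ 467016 px.

467016 pixels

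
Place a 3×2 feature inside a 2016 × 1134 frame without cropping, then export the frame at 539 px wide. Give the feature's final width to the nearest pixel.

455 px

Fitted into 2016×1134, the feature spans the height; its width is 1134 × 3/2 ≈ 1701.00 px.
Resizing to 539 px wide multiplies everything by 0.2674: 1701.00 → 454.78 px.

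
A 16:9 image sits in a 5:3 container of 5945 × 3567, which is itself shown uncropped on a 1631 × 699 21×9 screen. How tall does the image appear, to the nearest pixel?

16:9 in 5945×3567: fills the width, so the image is 5945.00 × 3344.06.
Second fit — the 5:3 canvas into 1631×699 spans the height: 1165.00 × 699.00 (×0.1960 from 5945×3567).
So the image's height is 3344.06 × 0.1960 ≈ 655.31.

655 px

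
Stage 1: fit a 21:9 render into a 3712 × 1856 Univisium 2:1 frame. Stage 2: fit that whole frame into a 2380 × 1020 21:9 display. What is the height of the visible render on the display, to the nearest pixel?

First fit — 21:9 into 3712×1856 spans the width: 3712.00 × 1590.86.
Univisium 2:1 in 2380×1020: fills the height, so the intermediate becomes 2040.00 × 1020.00 — a scale of ×0.5496.
The render scales with it: height 1590.86 × 0.5496 ≈ 874.29.

874 px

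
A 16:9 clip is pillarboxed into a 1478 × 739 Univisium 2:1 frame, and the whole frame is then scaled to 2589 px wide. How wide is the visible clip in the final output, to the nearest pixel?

2301 px

At 1478×739 the clip is height-limited, so width = 739 × 16/9 ≈ 1313.78 px.
Scaling 1478 → 2589 is ×1.7517, so the width becomes 1313.78 × 1.7517 ≈ 2301.33 px.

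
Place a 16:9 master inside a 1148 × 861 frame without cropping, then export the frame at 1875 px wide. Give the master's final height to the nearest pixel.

Fitted into 1148×861, the master spans the width; its height is 1148 × 9/16 ≈ 645.75 px.
The frame scales by 1875/1148 = 1.6333; 645.75 × 1.6333 ≈ 1054.69 px.

1055 px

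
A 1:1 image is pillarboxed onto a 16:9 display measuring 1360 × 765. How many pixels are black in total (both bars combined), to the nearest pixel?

455175 pixels

Since 1.000 < 1.778, the image is height-limited.
The image is 765 × 1/1 ≈ 765.0000 px wide.
Black = 1360 − 765.0000 = 595.0000 px.
That's 595.0000 × 765 ≈ 455175 black pixels.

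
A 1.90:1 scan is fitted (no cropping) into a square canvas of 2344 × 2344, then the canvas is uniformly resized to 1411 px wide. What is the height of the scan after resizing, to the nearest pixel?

743 px

Fitted into 2344×2344, the scan spans the width; its height is 2344 / 1.900 ≈ 1233.68 px.
Resizing to 1411 px wide multiplies everything by 0.6020: 1233.68 → 742.63 px.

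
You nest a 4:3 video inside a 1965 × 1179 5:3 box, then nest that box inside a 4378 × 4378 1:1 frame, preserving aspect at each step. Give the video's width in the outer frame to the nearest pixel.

Inside the 1965×1179 canvas the video is height-limited at 1572.00 × 1179.00.
Second fit — the 5:3 canvas into 4378×4378 spans the width: 4378.00 × 2626.80 (×2.2280 from 1965×1179).
The video scales with it: width 1572.00 × 2.2280 ≈ 3502.40.

3502 px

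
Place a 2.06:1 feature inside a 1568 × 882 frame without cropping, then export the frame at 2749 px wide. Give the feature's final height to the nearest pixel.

In the 1568×882 frame the feature fills the width: height = 1568 / 2.060 ≈ 761.17 px.
The frame scales by 2749/1568 = 1.7532; 761.17 × 1.7532 ≈ 1334.47 px.

1334 px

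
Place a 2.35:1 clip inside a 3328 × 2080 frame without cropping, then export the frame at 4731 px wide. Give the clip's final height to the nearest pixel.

At 3328×2080 the clip is width-limited, so height = 3328 / 2.350 ≈ 1416.17 px.
Scaling 3328 → 4731 is ×1.4216, so the height becomes 1416.17 × 1.4216 ≈ 2013.19 px.

2013 px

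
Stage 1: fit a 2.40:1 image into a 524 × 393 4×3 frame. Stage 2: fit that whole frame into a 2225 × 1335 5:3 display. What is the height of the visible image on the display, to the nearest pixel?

742 px

2.40:1 in 524×393: fills the width, so the image is 524.00 × 218.33.
Second fit — the 4×3 canvas into 2225×1335 spans the height: 1780.00 × 1335.00 (×3.3969 from 524×393).
So the image's height is 218.33 × 3.3969 ≈ 741.67.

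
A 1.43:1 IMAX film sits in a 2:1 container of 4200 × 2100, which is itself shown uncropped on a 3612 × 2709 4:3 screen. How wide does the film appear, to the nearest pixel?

2583 px

1.43:1 IMAX in 4200×2100: fills the height, so the film is 3003.00 × 2100.00.
2:1 in 3612×2709: fills the width, so the intermediate becomes 3612.00 × 1806.00 — a scale of ×0.8600.
So the film's width is 3003.00 × 0.8600 ≈ 2582.58.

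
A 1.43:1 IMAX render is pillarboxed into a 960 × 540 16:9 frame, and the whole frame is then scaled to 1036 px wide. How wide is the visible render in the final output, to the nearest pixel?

At 960×540 the render is height-limited, so width = 540 × 1.430 ≈ 772.20 px.
The frame scales by 1036/960 = 1.0792; 772.20 × 1.0792 ≈ 833.33 px.

833 px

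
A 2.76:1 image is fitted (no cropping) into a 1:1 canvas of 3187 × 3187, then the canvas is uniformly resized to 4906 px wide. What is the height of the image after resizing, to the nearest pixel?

In the 3187×3187 frame the image fills the width: height = 3187 / 2.760 ≈ 1154.71 px.
Resizing to 4906 px wide multiplies everything by 1.5394: 1154.71 → 1777.54 px.

1778 px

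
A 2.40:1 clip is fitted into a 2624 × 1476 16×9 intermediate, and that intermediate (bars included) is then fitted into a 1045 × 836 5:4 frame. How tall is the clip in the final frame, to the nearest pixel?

435 px

2.40:1 in 2624×1476: fills the width, so the clip is 2624.00 × 1093.33.
Second fit — the 16×9 canvas into 1045×836 spans the width: 1045.00 × 587.81 (×0.3982 from 2624×1476).
So the clip's height is 1093.33 × 0.3982 ≈ 435.42.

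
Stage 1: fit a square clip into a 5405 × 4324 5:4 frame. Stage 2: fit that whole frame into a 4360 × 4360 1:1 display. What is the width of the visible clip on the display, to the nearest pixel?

3488 px

Inside the 5405×4324 canvas the clip is height-limited at 4324.00 × 4324.00.
Second fit — the 5:4 canvas into 4360×4360 spans the width: 4360.00 × 3488.00 (×0.8067 from 5405×4324).
The clip scales with it: width 4324.00 × 0.8067 ≈ 3488.00.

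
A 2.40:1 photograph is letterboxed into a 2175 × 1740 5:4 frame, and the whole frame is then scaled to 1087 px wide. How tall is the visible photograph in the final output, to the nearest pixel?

453 px

Fitted into 2175×1740, the photograph spans the width; its height is 2175 / 2.400 ≈ 906.25 px.
The frame scales by 1087/2175 = 0.4998; 906.25 × 0.4998 ≈ 452.92 px.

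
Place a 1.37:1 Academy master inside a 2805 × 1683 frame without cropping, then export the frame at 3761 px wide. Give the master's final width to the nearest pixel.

3092 px

In the 2805×1683 frame the master fills the height: width = 1683 × 1.370 ≈ 2305.71 px.
The frame scales by 3761/2805 = 1.3408; 2305.71 × 1.3408 ≈ 3091.54 px.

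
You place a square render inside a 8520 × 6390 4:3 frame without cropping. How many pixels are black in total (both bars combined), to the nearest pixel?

13610700 pixels

square (1.000) < 4:3 (1.333), so the render fills the height.
That makes the image 6390.0000 px wide (6390 × 1/1).
8520 − 6390.0000 = 2130.0000 px of bars.
Across the 6390-px span: 2130.0000 × 6390 ≈ 13610700 px.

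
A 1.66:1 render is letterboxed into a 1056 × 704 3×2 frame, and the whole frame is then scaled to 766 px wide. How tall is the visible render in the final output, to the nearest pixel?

461 px

In the 1056×704 frame the render fills the width: height = 1056 / 1.660 ≈ 636.14 px.
The frame scales by 766/1056 = 0.7254; 636.14 × 0.7254 ≈ 461.45 px.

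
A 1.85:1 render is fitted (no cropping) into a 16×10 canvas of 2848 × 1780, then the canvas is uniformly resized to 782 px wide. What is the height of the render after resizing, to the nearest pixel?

In the 2848×1780 frame the render fills the width: height = 2848 / 1.850 ≈ 1539.46 px.
Resizing to 782 px wide multiplies everything by 0.2746: 1539.46 → 422.70 px.

423 px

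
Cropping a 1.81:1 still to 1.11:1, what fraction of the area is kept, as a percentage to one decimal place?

Going from 1.81:1 to 1.11:1 means cutting width while keeping height.
Area ratio = (1.110)/(1.810) = 61.33% retained.

61.3%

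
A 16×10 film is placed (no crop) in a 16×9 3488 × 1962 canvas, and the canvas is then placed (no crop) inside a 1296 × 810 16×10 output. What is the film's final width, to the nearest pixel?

First fit — 16×10 into 3488×1962 spans the height: 3139.20 × 1962.00.
Second fit — the 16×9 canvas into 1296×810 spans the width: 1296.00 × 729.00 (×0.3716 from 3488×1962).
The film scales with it: width 3139.20 × 0.3716 ≈ 1166.40.

1166 px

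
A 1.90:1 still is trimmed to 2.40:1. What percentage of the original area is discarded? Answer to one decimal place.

The width stays; only height is cut (since 2.40:1 is wider than 1.90:1).
Fraction kept = (1.900)/(2.400) ≈ 79.17%, so 20.83% is lost.

20.8%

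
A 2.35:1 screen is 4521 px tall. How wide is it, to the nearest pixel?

10624 px

At 2.35:1, 4521 × 2.350 ≈ 10624.35.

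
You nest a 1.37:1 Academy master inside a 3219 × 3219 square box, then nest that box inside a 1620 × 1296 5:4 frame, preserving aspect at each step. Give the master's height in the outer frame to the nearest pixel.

Inside the 3219×3219 canvas the master is width-limited at 3219.00 × 2349.64.
The square canvas is height-limited in 1620×1296, giving 1296.00 × 1296.00; scale factor 0.4026.
The master scales with it: height 2349.64 × 0.4026 ≈ 945.99.

946 px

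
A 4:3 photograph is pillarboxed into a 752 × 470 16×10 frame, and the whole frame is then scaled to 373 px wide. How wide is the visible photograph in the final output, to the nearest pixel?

Fitted into 752×470, the photograph spans the height; its width is 470 × 4/3 ≈ 626.67 px.
The frame scales by 373/752 = 0.4960; 626.67 × 0.4960 ≈ 310.83 px.

311 px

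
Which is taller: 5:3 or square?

5:3 = 1.667 and square = 1; 1.667 > 1. The smaller width-to-height ratio is the taller frame.

square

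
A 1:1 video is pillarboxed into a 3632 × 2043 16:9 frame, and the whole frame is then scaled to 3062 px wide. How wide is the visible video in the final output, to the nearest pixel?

1722 px

Fitted into 3632×2043, the video spans the height; its width is 2043 × 1/1 ≈ 2043.00 px.
The frame scales by 3062/3632 = 0.8431; 2043.00 × 0.8431 ≈ 1722.38 px.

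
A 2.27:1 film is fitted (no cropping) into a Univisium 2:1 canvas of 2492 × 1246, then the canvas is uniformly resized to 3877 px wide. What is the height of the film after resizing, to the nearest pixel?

1708 px

In the 2492×1246 frame the film fills the width: height = 2492 / 2.270 ≈ 1097.80 px.
The frame scales by 3877/2492 = 1.5558; 1097.80 × 1.5558 ≈ 1707.93 px.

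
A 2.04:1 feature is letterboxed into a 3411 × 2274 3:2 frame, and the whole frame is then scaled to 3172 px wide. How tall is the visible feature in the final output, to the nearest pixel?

1555 px

Fitted into 3411×2274, the feature spans the width; its height is 3411 / 2.040 ≈ 1672.06 px.
Resizing to 3172 px wide multiplies everything by 0.9299: 1672.06 → 1554.90 px.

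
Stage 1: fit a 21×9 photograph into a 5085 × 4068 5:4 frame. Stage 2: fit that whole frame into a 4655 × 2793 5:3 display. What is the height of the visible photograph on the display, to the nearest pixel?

21×9 in 5085×4068: fills the width, so the photograph is 5085.00 × 2179.29.
5:4 in 4655×2793: fills the height, so the intermediate becomes 3491.25 × 2793.00 — a scale of ×0.6866.
So the photograph's height is 2179.29 × 0.6866 ≈ 1496.25.

1496 px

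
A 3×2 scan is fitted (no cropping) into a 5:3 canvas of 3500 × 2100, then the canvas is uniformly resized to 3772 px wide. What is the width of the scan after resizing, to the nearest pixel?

3395 px

Fitted into 3500×2100, the scan spans the height; its width is 2100 × 3/2 ≈ 3150.00 px.
Scaling 3500 → 3772 is ×1.0777, so the width becomes 3150.00 × 1.0777 ≈ 3394.80 px.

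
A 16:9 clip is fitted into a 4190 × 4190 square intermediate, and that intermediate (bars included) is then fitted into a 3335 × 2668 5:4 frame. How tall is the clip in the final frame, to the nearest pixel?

1501 px

16:9 in 4190×4190: fills the width, so the clip is 4190.00 × 2356.88.
The square canvas is height-limited in 3335×2668, giving 2668.00 × 2668.00; scale factor 0.6368.
Applying the same ×0.6368: 2356.88 → 1500.75.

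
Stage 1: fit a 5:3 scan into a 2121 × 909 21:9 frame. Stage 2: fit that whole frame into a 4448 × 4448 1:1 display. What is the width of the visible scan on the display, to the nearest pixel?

Inside the 2121×909 canvas the scan is height-limited at 1515.00 × 909.00.
The 21:9 canvas is width-limited in 4448×4448, giving 4448.00 × 1906.29; scale factor 2.0971.
Applying the same ×2.0971: 1515.00 → 3177.14.

3177 px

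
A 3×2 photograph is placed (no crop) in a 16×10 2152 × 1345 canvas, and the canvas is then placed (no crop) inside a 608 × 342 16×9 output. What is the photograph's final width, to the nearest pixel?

513 px

Inside the 2152×1345 canvas the photograph is height-limited at 2017.50 × 1345.00.
Second fit — the 16×10 canvas into 608×342 spans the height: 547.20 × 342.00 (×0.2543 from 2152×1345).
So the photograph's width is 2017.50 × 0.2543 ≈ 513.00.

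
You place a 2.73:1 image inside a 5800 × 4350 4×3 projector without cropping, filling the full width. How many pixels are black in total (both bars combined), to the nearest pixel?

Content height = 5800 / 2.730 ≈ 2124.5421 px.
Leftover height: 4350 − 2124.5421 = 2225.4579 px.
That's 2225.4579 × 5800 ≈ 12907656 black pixels.

12907656 pixels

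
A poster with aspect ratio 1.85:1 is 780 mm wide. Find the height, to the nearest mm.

780 / 1.850 = 421.62.

422 mm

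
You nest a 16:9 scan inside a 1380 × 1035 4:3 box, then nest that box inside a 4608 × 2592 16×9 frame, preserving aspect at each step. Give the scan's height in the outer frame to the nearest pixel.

1944 px

Inside the 1380×1035 canvas the scan is width-limited at 1380.00 × 776.25.
Second fit — the 4:3 canvas into 4608×2592 spans the height: 3456.00 × 2592.00 (×2.5043 from 1380×1035).
The scan scales with it: height 776.25 × 2.5043 ≈ 1944.00.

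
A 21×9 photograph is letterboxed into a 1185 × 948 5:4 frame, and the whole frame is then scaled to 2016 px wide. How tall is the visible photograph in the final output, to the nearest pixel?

864 px

In the 1185×948 frame the photograph fills the width: height = 1185 × 9/21 ≈ 507.86 px.
The frame scales by 2016/1185 = 1.7013; 507.86 × 1.7013 ≈ 864.00 px.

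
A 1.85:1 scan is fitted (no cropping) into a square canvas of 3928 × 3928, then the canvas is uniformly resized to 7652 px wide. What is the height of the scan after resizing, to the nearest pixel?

4136 px

Fitted into 3928×3928, the scan spans the width; its height is 3928 / 1.850 ≈ 2123.24 px.
The frame scales by 7652/3928 = 1.9481; 2123.24 × 1.9481 ≈ 4136.22 px.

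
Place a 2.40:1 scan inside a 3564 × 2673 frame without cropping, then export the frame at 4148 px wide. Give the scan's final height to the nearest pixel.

Fitted into 3564×2673, the scan spans the width; its height is 3564 / 2.400 ≈ 1485.00 px.
Scaling 3564 → 4148 is ×1.1639, so the height becomes 1485.00 × 1.1639 ≈ 1728.33 px.

1728 px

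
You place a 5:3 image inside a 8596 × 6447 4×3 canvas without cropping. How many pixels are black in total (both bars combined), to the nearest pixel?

11083682 pixels

Since 1.667 > 1.333, the image is width-limited.
Content height = 8596 × 3/5 ≈ 5157.6000 px.
Leftover height: 6447 − 5157.6000 = 1289.4000 px.
That's 1289.4000 × 8596 ≈ 11083682 black pixels.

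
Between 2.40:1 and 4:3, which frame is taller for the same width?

4:3

2.4 and 4:3 = 1.333; 2.4 > 1.333. The smaller width-to-height ratio is the taller frame.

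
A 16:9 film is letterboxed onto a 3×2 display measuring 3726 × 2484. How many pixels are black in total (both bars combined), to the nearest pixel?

1446154 pixels

16:9 (1.778) > 3×2 (1.500), so the film fills the width.
Content height = 3726 × 9/16 ≈ 2095.8750 px.
Black = 2484 − 2095.8750 = 388.1250 px.
Across the 3726-px span: 388.1250 × 3726 ≈ 1446154 px.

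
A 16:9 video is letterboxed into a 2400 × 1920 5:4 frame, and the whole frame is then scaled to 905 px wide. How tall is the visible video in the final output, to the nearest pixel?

At 2400×1920 the video is width-limited, so height = 2400 × 9/16 ≈ 1350.00 px.
Scaling 2400 → 905 is ×0.3771, so the height becomes 1350.00 × 0.3771 ≈ 509.06 px.

509 px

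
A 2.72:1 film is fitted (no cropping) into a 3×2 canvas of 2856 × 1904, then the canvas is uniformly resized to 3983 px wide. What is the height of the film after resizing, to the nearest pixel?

At 2856×1904 the film is width-limited, so height = 2856 / 2.720 ≈ 1050.00 px.
The frame scales by 3983/2856 = 1.3946; 1050.00 × 1.3946 ≈ 1464.34 px.

1464 px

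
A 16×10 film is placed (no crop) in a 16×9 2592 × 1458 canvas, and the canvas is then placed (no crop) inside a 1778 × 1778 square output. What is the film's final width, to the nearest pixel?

Inside the 2592×1458 canvas the film is height-limited at 2332.80 × 1458.00.
Second fit — the 16×9 canvas into 1778×1778 spans the width: 1778.00 × 1000.12 (×0.6860 from 2592×1458).
The film scales with it: width 2332.80 × 0.6860 ≈ 1600.20.

1600 px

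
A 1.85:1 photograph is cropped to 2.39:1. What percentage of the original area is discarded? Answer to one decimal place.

22.6%

The width stays; only height is cut (since 2.39:1 is wider than 1.85:1).
Area ratio = (1.850)/(2.390) = 77.41%; the remaining 22.59% is cropped out.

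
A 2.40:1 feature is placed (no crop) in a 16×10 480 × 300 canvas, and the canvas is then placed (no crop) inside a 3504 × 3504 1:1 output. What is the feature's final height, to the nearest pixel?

First fit — 2.40:1 into 480×300 spans the width: 480.00 × 200.00.
16×10 in 3504×3504: fills the width, so the intermediate becomes 3504.00 × 2190.00 — a scale of ×7.3000.
So the feature's height is 200.00 × 7.3000 ≈ 1460.00.

1460 px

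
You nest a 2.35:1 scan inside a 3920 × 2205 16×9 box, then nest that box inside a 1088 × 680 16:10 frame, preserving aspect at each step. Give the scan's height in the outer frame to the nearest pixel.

2.35:1 in 3920×2205: fills the width, so the scan is 3920.00 × 1668.09.
The 16×9 canvas is width-limited in 1088×680, giving 1088.00 × 612.00; scale factor 0.2776.
So the scan's height is 1668.09 × 0.2776 ≈ 462.98.

463 px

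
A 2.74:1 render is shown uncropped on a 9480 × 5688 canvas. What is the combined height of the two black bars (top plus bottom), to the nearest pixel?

2228 px

2.74:1 (2.740) > 5:3 (1.667), so the render fills the width.
The render is 9480 / 2.740 ≈ 3459.85 px tall.
Black = 5688 − 3459.85 = 2228.15 px.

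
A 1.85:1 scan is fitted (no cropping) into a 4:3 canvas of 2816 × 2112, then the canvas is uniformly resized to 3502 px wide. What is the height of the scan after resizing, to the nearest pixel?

In the 2816×2112 frame the scan fills the width: height = 2816 / 1.850 ≈ 1522.16 px.
Resizing to 3502 px wide multiplies everything by 1.2436: 1522.16 → 1892.97 px.

1893 px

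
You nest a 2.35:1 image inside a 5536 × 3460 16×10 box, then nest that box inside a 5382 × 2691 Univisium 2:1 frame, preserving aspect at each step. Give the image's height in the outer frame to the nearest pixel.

Inside the 5536×3460 canvas the image is width-limited at 5536.00 × 2355.74.
The 16×10 canvas is height-limited in 5382×2691, giving 4305.60 × 2691.00; scale factor 0.7777.
So the image's height is 2355.74 × 0.7777 ≈ 1832.17.

1832 px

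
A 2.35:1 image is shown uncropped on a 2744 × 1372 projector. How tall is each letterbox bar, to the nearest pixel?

Since 2.350 > 2.000, the image is width-limited.
The image is 2744 / 2.350 ≈ 1167.66 px tall.
1372 − 1167.66 = 204.34 px of bars (102.17 each).

102 px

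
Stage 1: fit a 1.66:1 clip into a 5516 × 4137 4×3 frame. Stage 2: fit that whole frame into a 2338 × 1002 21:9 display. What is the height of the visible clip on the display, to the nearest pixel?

805 px

First fit — 1.66:1 into 5516×4137 spans the width: 5516.00 × 3322.89.
The 4×3 canvas is height-limited in 2338×1002, giving 1336.00 × 1002.00; scale factor 0.2422.
So the clip's height is 3322.89 × 0.2422 ≈ 804.82.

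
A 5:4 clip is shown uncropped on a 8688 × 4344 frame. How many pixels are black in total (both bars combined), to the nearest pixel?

14152752 pixels

Since 1.250 < 2.000, the clip is height-limited.
Content width = 4344 × 5/4 ≈ 5430.0000 px.
Black = 8688 − 5430.0000 = 3258.0000 px.
Bar area = 3258.0000 × 4344 ≈ 14152752 px.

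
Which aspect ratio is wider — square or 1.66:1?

1.66:1

square = 1 and 1.66; 1.66 > 1.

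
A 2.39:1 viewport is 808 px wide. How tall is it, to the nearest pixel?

338 px

808 / 2.390 = 338.08.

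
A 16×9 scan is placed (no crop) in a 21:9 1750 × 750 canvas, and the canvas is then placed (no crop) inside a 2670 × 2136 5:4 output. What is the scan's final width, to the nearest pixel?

Inside the 1750×750 canvas the scan is height-limited at 1333.33 × 750.00.
The 21:9 canvas is width-limited in 2670×2136, giving 2670.00 × 1144.29; scale factor 1.5257.
So the scan's width is 1333.33 × 1.5257 ≈ 2034.29.

2034 px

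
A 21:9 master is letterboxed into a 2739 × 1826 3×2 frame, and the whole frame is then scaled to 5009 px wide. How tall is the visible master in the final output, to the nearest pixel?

2147 px

In the 2739×1826 frame the master fills the width: height = 2739 × 9/21 ≈ 1173.86 px.
The frame scales by 5009/2739 = 1.8288; 1173.86 × 1.8288 ≈ 2146.71 px.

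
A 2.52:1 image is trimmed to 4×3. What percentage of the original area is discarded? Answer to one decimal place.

47.1%

Going from 2.52:1 to 4×3 means cutting width while keeping height.
Area ratio = (1.333)/(2.520) = 52.91%; the remaining 47.09% is cropped out.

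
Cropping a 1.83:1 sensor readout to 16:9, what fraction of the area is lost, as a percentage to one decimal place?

2.9%

Going from 1.83:1 to 16:9 means cutting width while keeping height.
(1.778)/(1.830) ≈ 0.971 of the area survives, leaving 2.85% discarded.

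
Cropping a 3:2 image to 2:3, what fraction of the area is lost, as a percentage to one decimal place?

55.6%

2:3 is narrower than 3:2, so the crop keeps the full height and trims the width.
Area ratio = (0.667)/(1.500) = 44.44%; the remaining 55.56% is cropped out.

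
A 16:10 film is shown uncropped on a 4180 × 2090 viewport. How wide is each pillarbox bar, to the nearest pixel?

418 px

Since 1.600 < 2.000, the film is height-limited.
That makes the image 3344.00 px wide (2090 × 16/10).
Black = 4180 − 3344.00 = 836.00 px, or 418.00 per bar.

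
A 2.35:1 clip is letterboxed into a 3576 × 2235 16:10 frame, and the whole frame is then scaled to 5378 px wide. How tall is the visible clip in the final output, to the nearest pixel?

2289 px

At 3576×2235 the clip is width-limited, so height = 3576 / 2.350 ≈ 1521.70 px.
The frame scales by 5378/3576 = 1.5039; 1521.70 × 1.5039 ≈ 2288.51 px.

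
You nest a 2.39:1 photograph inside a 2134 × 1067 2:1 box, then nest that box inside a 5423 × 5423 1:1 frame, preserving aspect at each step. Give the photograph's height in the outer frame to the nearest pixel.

First fit — 2.39:1 into 2134×1067 spans the width: 2134.00 × 892.89.
The 2:1 canvas is width-limited in 5423×5423, giving 5423.00 × 2711.50; scale factor 2.5412.
Applying the same ×2.5412: 892.89 → 2269.04.

2269 px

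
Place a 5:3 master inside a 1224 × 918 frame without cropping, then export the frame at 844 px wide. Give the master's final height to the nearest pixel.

506 px

In the 1224×918 frame the master fills the width: height = 1224 × 3/5 ≈ 734.40 px.
Scaling 1224 → 844 is ×0.6895, so the height becomes 734.40 × 0.6895 ≈ 506.40 px.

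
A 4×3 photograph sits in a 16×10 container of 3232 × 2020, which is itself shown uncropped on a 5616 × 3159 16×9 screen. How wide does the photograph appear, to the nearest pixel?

First fit — 4×3 into 3232×2020 spans the height: 2693.33 × 2020.00.
The 16×10 canvas is height-limited in 5616×3159, giving 5054.40 × 3159.00; scale factor 1.5639.
Applying the same ×1.5639: 2693.33 → 4212.00.

4212 px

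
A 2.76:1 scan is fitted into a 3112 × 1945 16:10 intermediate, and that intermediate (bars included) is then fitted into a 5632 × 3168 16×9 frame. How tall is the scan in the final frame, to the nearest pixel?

2.76:1 in 3112×1945: fills the width, so the scan is 3112.00 × 1127.54.
Second fit — the 16:10 canvas into 5632×3168 spans the height: 5068.80 × 3168.00 (×1.6288 from 3112×1945).
Applying the same ×1.6288: 1127.54 → 1836.52.

1837 px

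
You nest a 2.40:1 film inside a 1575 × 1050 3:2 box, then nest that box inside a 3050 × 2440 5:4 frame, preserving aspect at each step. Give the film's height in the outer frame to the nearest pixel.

1271 px

First fit — 2.40:1 into 1575×1050 spans the width: 1575.00 × 656.25.
3:2 in 3050×2440: fills the width, so the intermediate becomes 3050.00 × 2033.33 — a scale of ×1.9365.
The film scales with it: height 656.25 × 1.9365 ≈ 1270.83.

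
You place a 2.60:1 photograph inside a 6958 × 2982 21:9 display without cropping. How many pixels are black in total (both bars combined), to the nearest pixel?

Since 2.600 > 2.333, the photograph is width-limited.
The photograph is 6958 / 2.600 ≈ 2676.1538 px tall.
Black = 2982 − 2676.1538 = 305.8462 px.
Bar area = 305.8462 × 6958 ≈ 2128078 px.

2128078 pixels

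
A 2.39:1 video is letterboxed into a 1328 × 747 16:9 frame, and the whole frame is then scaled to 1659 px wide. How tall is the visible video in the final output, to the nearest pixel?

694 px

Fitted into 1328×747, the video spans the width; its height is 1328 / 2.390 ≈ 555.65 px.
Scaling 1328 → 1659 is ×1.2492, so the height becomes 555.65 × 1.2492 ≈ 694.14 px.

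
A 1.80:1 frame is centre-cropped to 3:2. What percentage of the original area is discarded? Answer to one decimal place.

3:2 is narrower than 1.80:1, so the crop keeps the full height and trims the width.
Area ratio = (1.500)/(1.800) = 83.33%; the remaining 16.67% is cropped out.

16.7%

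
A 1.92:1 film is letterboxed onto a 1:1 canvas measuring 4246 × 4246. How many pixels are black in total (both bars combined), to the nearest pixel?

8638664 pixels

Since 1.920 > 1.000, the film is width-limited.
That makes the image 2211.4583 px tall (4246 / 1.920).
Leftover height: 4246 − 2211.4583 = 2034.5417 px.
Across the 4246-px span: 2034.5417 × 4246 ≈ 8638664 px.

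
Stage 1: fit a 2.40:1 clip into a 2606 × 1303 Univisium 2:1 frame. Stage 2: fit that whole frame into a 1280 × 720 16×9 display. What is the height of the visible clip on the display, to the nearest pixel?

First fit — 2.40:1 into 2606×1303 spans the width: 2606.00 × 1085.83.
Second fit — the Univisium 2:1 canvas into 1280×720 spans the width: 1280.00 × 640.00 (×0.4912 from 2606×1303).
So the clip's height is 1085.83 × 0.4912 ≈ 533.33.

533 px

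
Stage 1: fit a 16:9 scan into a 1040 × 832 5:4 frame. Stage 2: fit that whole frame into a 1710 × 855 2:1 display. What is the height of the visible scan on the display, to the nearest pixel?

16:9 in 1040×832: fills the width, so the scan is 1040.00 × 585.00.
Second fit — the 5:4 canvas into 1710×855 spans the height: 1068.75 × 855.00 (×1.0276 from 1040×832).
The scan scales with it: height 585.00 × 1.0276 ≈ 601.17.

601 px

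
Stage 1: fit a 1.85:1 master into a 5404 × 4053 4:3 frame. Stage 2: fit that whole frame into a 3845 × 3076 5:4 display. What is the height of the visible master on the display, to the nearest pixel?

First fit — 1.85:1 into 5404×4053 spans the width: 5404.00 × 2921.08.
The 4:3 canvas is width-limited in 3845×3076, giving 3845.00 × 2883.75; scale factor 0.7115.
So the master's height is 2921.08 × 0.7115 ≈ 2078.38.

2078 px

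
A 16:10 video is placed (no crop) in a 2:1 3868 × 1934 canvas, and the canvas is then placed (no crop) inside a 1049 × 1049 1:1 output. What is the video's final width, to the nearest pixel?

839 px

Inside the 3868×1934 canvas the video is height-limited at 3094.40 × 1934.00.
Second fit — the 2:1 canvas into 1049×1049 spans the width: 1049.00 × 524.50 (×0.2712 from 3868×1934).
Applying the same ×0.2712: 3094.40 → 839.20.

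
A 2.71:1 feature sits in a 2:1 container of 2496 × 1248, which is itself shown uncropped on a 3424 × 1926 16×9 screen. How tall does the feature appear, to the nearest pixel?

First fit — 2.71:1 into 2496×1248 spans the width: 2496.00 × 921.03.
Second fit — the 2:1 canvas into 3424×1926 spans the width: 3424.00 × 1712.00 (×1.3718 from 2496×1248).
The feature scales with it: height 921.03 × 1.3718 ≈ 1263.47.

1263 px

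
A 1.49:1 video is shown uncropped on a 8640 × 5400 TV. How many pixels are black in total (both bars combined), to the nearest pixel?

3207600 pixels

1.49:1 is narrower than 16:10, so it spans the full height.
Content width = 5400 × 1.490 ≈ 8046.0000 px.
8640 − 8046.0000 = 594.0000 px of bars.
Bar area = 594.0000 × 5400 ≈ 3207600 px.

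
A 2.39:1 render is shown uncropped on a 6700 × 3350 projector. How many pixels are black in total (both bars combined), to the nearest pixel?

Since 2.390 > 2.000, the render is width-limited.
The render is 6700 / 2.390 ≈ 2803.3473 px tall.
Black = 3350 − 2803.3473 = 546.6527 px.
Across the 6700-px span: 546.6527 × 6700 ≈ 3662573 px.

3662573 pixels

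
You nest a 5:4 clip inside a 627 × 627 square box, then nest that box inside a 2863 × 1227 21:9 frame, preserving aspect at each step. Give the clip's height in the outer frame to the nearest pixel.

5:4 in 627×627: fills the width, so the clip is 627.00 × 501.60.
The square canvas is height-limited in 2863×1227, giving 1227.00 × 1227.00; scale factor 1.9569.
Applying the same ×1.9569: 501.60 → 981.60.

982 px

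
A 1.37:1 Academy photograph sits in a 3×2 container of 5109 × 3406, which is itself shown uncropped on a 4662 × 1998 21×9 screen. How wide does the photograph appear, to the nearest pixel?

2737 px

Inside the 5109×3406 canvas the photograph is height-limited at 4666.22 × 3406.00.
Second fit — the 3×2 canvas into 4662×1998 spans the height: 2997.00 × 1998.00 (×0.5866 from 5109×3406).
Applying the same ×0.5866: 4666.22 → 2737.26.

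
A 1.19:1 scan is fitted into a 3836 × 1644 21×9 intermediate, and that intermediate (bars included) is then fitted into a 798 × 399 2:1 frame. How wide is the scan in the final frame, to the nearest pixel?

Inside the 3836×1644 canvas the scan is height-limited at 1956.36 × 1644.00.
The 21×9 canvas is width-limited in 798×399, giving 798.00 × 342.00; scale factor 0.2080.
Applying the same ×0.2080: 1956.36 → 406.98.

407 px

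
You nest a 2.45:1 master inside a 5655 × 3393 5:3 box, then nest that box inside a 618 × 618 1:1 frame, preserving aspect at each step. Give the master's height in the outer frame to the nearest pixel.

252 px

2.45:1 in 5655×3393: fills the width, so the master is 5655.00 × 2308.16.
5:3 in 618×618: fills the width, so the intermediate becomes 618.00 × 370.80 — a scale of ×0.1093.
Applying the same ×0.1093: 2308.16 → 252.24.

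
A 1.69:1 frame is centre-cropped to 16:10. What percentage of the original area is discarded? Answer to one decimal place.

Going from 1.69:1 to 16:10 means cutting width while keeping height.
(1.600)/(1.690) ≈ 0.947 of the area survives, leaving 5.33% discarded.

5.3%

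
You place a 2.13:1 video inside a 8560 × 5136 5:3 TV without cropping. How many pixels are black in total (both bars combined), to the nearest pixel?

Since 2.130 > 1.667, the video is width-limited.
The video is 8560 / 2.130 ≈ 4018.7793 px tall.
Leftover height: 5136 − 4018.7793 = 1117.2207 px.
Across the 8560-px span: 1117.2207 × 8560 ≈ 9563409 px.

9563409 pixels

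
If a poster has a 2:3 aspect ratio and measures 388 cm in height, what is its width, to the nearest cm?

Width = 388 × 2/3 = 258.67.

259 cm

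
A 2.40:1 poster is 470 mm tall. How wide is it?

1128 mm

At 2.40:1, 470 × 2.400 ≈ 1128.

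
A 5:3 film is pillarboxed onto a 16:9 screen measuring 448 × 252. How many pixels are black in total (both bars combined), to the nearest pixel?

7056 pixels

5:3 is narrower than 16:9, so it spans the full height.
That makes the image 420.0000 px wide (252 × 5/3).
Leftover width: 448 − 420.0000 = 28.0000 px.
Across the 252-px span: 28.0000 × 252 ≈ 7056 px.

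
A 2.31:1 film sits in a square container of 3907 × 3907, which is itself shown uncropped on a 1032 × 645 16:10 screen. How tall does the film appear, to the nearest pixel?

279 px

Inside the 3907×3907 canvas the film is width-limited at 3907.00 × 1691.34.
Second fit — the square canvas into 1032×645 spans the height: 645.00 × 645.00 (×0.1651 from 3907×3907).
Applying the same ×0.1651: 1691.34 → 279.22.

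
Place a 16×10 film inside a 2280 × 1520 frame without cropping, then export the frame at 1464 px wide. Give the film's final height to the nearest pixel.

Fitted into 2280×1520, the film spans the width; its height is 2280 × 10/16 ≈ 1425.00 px.
The frame scales by 1464/2280 = 0.6421; 1425.00 × 0.6421 ≈ 915.00 px.

915 px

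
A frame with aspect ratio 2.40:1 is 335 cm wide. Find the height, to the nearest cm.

Height = 335 / 2.400 = 139.58.

140 cm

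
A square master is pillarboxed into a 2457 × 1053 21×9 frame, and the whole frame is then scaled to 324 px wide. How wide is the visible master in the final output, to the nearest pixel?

139 px

In the 2457×1053 frame the master fills the height: width = 1053 × 1/1 ≈ 1053.00 px.
Scaling 2457 → 324 is ×0.1319, so the width becomes 1053.00 × 0.1319 ≈ 138.86 px.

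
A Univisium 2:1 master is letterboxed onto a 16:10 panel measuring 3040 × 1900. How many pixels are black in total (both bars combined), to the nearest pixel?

Univisium 2:1 (2.000) > 16:10 (1.600), so the master fills the width.
The master is 3040 × 1/2 ≈ 1520.0000 px tall.
Leftover height: 1900 − 1520.0000 = 380.0000 px.
That's 380.0000 × 3040 ≈ 1155200 black pixels.

1155200 pixels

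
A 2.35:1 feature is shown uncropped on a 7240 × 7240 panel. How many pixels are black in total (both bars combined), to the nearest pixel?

2.35:1 is wider than 1:1, so it spans the full width.
The feature is 7240 / 2.350 ≈ 3080.8511 px tall.
Black = 7240 − 3080.8511 = 4159.1489 px.
Bar area = 4159.1489 × 7240 ≈ 30112238 px.

30112238 pixels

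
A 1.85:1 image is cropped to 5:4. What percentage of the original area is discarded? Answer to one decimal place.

Going from 1.85:1 to 5:4 means cutting width while keeping height.
Fraction kept = (1.250)/(1.850) ≈ 67.57%, so 32.43% is lost.

32.4%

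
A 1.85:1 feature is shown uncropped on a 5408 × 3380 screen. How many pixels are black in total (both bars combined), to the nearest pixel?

1.85:1 is wider than 16:10, so it spans the full width.
The feature is 5408 / 1.850 ≈ 2923.2432 px tall.
Leftover height: 3380 − 2923.2432 = 456.7568 px.
Bar area = 456.7568 × 5408 ≈ 2470141 px.

2470141 pixels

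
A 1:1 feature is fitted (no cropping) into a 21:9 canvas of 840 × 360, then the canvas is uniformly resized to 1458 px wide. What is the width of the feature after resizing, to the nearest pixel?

Fitted into 840×360, the feature spans the height; its width is 360 × 1/1 ≈ 360.00 px.
The frame scales by 1458/840 = 1.7357; 360.00 × 1.7357 ≈ 624.86 px.

625 px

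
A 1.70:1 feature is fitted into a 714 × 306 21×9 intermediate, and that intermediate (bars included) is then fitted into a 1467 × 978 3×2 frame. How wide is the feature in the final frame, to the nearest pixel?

1.70:1 in 714×306: fills the height, so the feature is 520.20 × 306.00.
21×9 in 1467×978: fills the width, so the intermediate becomes 1467.00 × 628.71 — a scale of ×2.0546.
So the feature's width is 520.20 × 2.0546 ≈ 1068.81.

1069 px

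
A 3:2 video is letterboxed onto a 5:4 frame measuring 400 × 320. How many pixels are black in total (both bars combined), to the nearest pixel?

21333 pixels

3:2 (1.500) > 5:4 (1.250), so the video fills the width.
The video is 400 × 2/3 ≈ 266.6667 px tall.
Leftover height: 320 − 266.6667 = 53.3333 px.
That's 53.3333 × 400 ≈ 21333 black pixels.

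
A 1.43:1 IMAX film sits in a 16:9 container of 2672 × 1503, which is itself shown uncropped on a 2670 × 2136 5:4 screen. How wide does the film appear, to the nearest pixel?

2148 px

First fit — 1.43:1 IMAX into 2672×1503 spans the height: 2149.29 × 1503.00.
16:9 in 2670×2136: fills the width, so the intermediate becomes 2670.00 × 1501.88 — a scale of ×0.9993.
So the film's width is 2149.29 × 0.9993 ≈ 2147.68.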